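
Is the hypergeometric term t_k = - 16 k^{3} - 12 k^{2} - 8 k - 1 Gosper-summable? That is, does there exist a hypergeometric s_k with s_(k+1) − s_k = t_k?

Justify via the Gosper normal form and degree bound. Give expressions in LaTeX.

t_(k+1)/t_k = (16*k**3 + 60*k**2 + 80*k + 37)/(16*k**3 + 12*k**2 + 8*k + 1).
So A=1 and B=1, with C=k**3 + 3*k**2/4 + k/2 + 1/16.
Need (1)·f(k+1) − (1)·f(k) = k**3 + 3*k**2/4 + k/2 + 1/16.
Degrees (0,0,3) ⇒ d ≤ 4.
Coefficient equations give f(k) = k*(4*k**3 - 4*k**2 + 2*k - 1)/16.
Then R = B(k−1)f/C = k*(4*k**3 - 4*k**2 + 2*k - 1)/(16*k**3 + 12*k**2 + 8*k + 1), so s_k = R(k)·t_k = k*(-4*k**3 + 4*k**2 - 2*k + 1).
s_(k+1) − s_k = -16*k**3 - 12*k**2 - 8*k - 1 = t_k.

Yes. s_k = k \left(- 4 k^{3} + 4 k^{2} - 2 k + 1\right).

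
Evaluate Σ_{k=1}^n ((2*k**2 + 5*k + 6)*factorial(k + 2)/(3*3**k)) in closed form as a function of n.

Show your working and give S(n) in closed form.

The ratio is (k + 3)*(5*k + 2*(k + 1)**2 + 11)/(3*(2*k**2 + 5*k + 6)).
Factor: A=k/3 + 1; B=1; C=k**2 + 5*k/2 + 3.
Key eq: (k/3 + 1)·f(k+1) = (1)·f(k) + (k**2 + 5*k/2 + 3).
From deg A=1, deg B=0, deg C=2: d=1.
Coefficient equations give f(k) = 3*(2*k + 3)/2.
Get s_k = R·t_k = (2*k + 3)*factorial(k + 2)/3**k with R(k) = B(k−1)f(k)/C(k) = 3*(2*k + 3)/(2*k**2 + 5*k + 6).
Verify: (2*k**2 + 5*k + 6)*factorial(k + 2)/(3*3**k) matches t_k.
Σ_(k=1)^n t_k = s_(n+1) − s_(1) = (3**(-n - 1)*(2*n + 5)*factorial(n + 3)) − (10), i.e. -10 + 2*n*factorial(n + 3)/(3*3**n) + 5*factorial(n + 3)/(3*3**n).

S(n) = -10 + 2*n*factorial(n + 3)/(3*3**n) + 5*factorial(n + 3)/(3*3**n)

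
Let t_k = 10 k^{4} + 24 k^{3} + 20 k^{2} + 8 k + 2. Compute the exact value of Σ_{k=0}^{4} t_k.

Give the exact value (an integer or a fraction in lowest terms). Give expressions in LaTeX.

Σ = 6630

The ratio is (5*k**4 + 32*k**3 + 76*k**2 + 80*k + 32)/(5*k**4 + 12*k**3 + 10*k**2 + 4*k + 1).
A = 1, B = 1, C = k**4 + 12*k**3/5 + 2*k**2 + 4*k/5 + 1/5.
Solve (1)·f(k+1) − (1)·f(k) = k**4 + 12*k**3/5 + 2*k**2 + 4*k/5 + 1/5.
Degrees (0,0,4) ⇒ d ≤ 5.
Match coefficients ⇒ f(k) = k*(k + 1)*(2*k**3 - k**2 - k + 1)/10.
So s_k = (B(k−1)f/C)·t_k = (k*(2*k**3 - k**2 - k + 1)/(2*(k + 1)*(5*k**2 + 2*k + 1)))·t_k = 2*k**5 + k**4 - 2*k**3 + k.
Verify: 10*k**4 + 24*k**3 + 20*k**2 + 8*k + 2 matches t_k.
Telescoping: Σ = s_(5) − s_(0) = 6630 − (0) = 6630.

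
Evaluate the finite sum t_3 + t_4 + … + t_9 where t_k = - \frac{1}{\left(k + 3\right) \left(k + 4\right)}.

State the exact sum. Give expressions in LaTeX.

Compute t_(k+1)/t_k: get (k + 3)/(k + 5).
So A=k + 3 and B=k + 5, with C=1.
f must satisfy (k + 3)·f(k+1) − (k + 4)·f(k) = 1.
From deg A=1, deg B=1, deg C=0: d=1.
Match coefficients ⇒ f(k) = k/3.
R(k) = B(k−1)·f(k)/C(k) = k*(k + 4)/3; s_k = R·t_k = -k/(3*k + 9).
Check: Δs_k = -1/(k**2 + 7*k + 12). ✓
Evaluate s at k=10 and k=3: -10/39 and -1/6; difference -7/78.

Σ = -7/78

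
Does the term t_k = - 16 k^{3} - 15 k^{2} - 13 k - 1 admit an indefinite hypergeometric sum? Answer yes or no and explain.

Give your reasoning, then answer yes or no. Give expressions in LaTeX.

Yes. s_k = k \left(- 4 k^{3} + 3 k^{2} - 3 k + 3\right).

Compute t_(k+1)/t_k: get (16*k**3 + 63*k**2 + 91*k + 45)/(16*k**3 + 15*k**2 + 13*k + 1).
Take A(k)=1, B(k)=1, C(k)=k**3 + 15*k**2/16 + 13*k/16 + 1/16.
Key eq: (1)·f(k+1) = (1)·f(k) + (k**3 + 15*k**2/16 + 13*k/16 + 1/16).
From deg A=0, deg B=0, deg C=3: d=4.
Solving with deg f ≤ 4: f(k) = k*(4*k**3 - 3*k**2 + 3*k - 3)/16.
Then R = B(k−1)f/C = k*(4*k**3 - 3*k**2 + 3*k - 3)/(16*k**3 + 15*k**2 + 13*k + 1), so s_k = R(k)·t_k = k*(-4*k**3 + 3*k**2 - 3*k + 3).
Δs = -16*k**3 - 15*k**2 - 13*k - 1, as required.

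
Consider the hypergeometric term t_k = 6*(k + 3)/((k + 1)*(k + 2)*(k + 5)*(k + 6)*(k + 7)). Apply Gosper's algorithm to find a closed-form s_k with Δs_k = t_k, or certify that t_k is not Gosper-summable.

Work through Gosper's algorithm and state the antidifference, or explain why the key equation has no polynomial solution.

s_k = k*(k**2 + 12*k + 41)/(15*(k**3 + 12*k**2 + 41*k + 30))

t_(k+1)/t_k = (k + 1)*(k + 4)*(k + 5)/((k + 3)**2*(k + 8)).
Gosper form: A/B · C(k+1)/C(k) with A=k + 1, B=k + 8, C=k**3 + 10*k**2 + 33*k + 36.
Key eq: (k + 1)·f(k+1) = (k + 7)·f(k) + (k**3 + 10*k**2 + 33*k + 36).
From deg A=1, deg B=1, deg C=3: d=6.
Match coefficients ⇒ f(k) = k*(k + 2)*(k + 3)*(k + 4)*(k**2 + 12*k + 41)/90.
Certificate R = B(k−1)f/C = k*(k + 2)*(k + 7)*(k**2 + 12*k + 41)/(90*(k + 3)) gives s_k = k*(k**2 + 12*k + 41)/(15*(k**3 + 12*k**2 + 41*k + 30)).
Δs = 6*(k + 3)/(k**5 + 21*k**4 + 163*k**3 + 567*k**2 + 844*k + 420), as required.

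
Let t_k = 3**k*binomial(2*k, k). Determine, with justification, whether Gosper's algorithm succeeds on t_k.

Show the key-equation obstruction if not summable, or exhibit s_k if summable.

No — negative degree bound, so no certificate f.

Compute t_(k+1)/t_k: get 6*(2*k + 1)/(k + 1).
Gosper form: A/B · C(k+1)/C(k) with A=12*k + 6, B=k + 1, C=1.
f must satisfy (12*k + 6)·f(k+1) − (k)·f(k) = 1.
From deg A=1, deg B=1, deg C=0: d=-1.
deg f ≤ -1 is impossible — no certificate.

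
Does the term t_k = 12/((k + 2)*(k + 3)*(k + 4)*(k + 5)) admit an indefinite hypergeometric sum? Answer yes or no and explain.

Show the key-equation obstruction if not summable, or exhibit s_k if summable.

r(k) = (k + 2)/(k + 6) after simplifying.
Gosper form: A/B · C(k+1)/C(k) with A=k + 2, B=k + 6, C=1.
Set up (k + 2)·f(k+1) − (k + 5)·f(k) − (1) = 0.
deg f ≤ 3 (via 1,1,0).
Solving with deg f ≤ 3: f(k) = k*(k**2 + 9*k + 26)/72.
Then R = B(k−1)f/C = k*(k + 5)*(k**2 + 9*k + 26)/72, so s_k = R(k)·t_k = k*(k**2 + 9*k + 26)/(6*(k + 2)*(k + 3)*(k + 4)).
Check: Δs_k = 12/(k**4 + 14*k**3 + 71*k**2 + 154*k + 120). ✓

Yes. s_k = k*(k**2 + 9*k + 26)/(6*(k + 2)*(k + 3)*(k + 4)).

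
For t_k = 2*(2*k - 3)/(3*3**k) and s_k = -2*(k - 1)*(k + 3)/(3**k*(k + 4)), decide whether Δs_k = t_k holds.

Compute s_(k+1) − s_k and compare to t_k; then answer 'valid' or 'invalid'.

Invalid: residual 2*(-2*k**2 - 8*k + 15)/(3*3**k*(k**2 + 9*k + 20)) ≠ 0.

s_(k+1) = -2*k*(k + 4)/(3*3**k*(k + 5))
s_(k+1) − s_k = 2*(2*k**3 + 13*k**2 + 5*k - 45)/(3*3**k*(k**2 + 9*k + 20))
(s_(k+1) − s_k) − t_k = 2*(-2*k**2 - 8*k + 15)/(3*3**k*(k**2 + 9*k + 20))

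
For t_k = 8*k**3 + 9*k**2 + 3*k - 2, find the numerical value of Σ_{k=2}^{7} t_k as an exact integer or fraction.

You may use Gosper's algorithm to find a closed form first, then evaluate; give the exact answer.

Σ = 7584

r(k) = (8*k**3 + 33*k**2 + 45*k + 18)/(8*k**3 + 9*k**2 + 3*k - 2) after simplifying.
Take A(k)=1, B(k)=1, C(k)=k**3 + 9*k**2/8 + 3*k/8 - 1/4.
f must satisfy (1)·f(k+1) − (1)·f(k) = k**3 + 9*k**2/8 + 3*k/8 - 1/4.
Degrees (0,0,3) ⇒ d ≤ 4.
A polynomial solution: f(k) = k*(2*k**3 - k**2 - k - 2)/8.
Get s_k = R·t_k = k*(2*k**3 - k**2 - k - 2) with R(k) = B(k−1)f(k)/C(k) = k*(2*k**3 - k**2 - k - 2)/(8*k**3 + 9*k**2 + 3*k - 2).
Verify: 8*k**3 + 9*k**2 + 3*k - 2 matches t_k.
Sum = s_(8) − s_(2); s_(8) = 7600, s_(2) = 16 ⇒ 7584.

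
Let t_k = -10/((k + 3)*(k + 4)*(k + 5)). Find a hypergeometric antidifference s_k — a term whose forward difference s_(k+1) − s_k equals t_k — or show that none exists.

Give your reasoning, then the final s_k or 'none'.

s_k = 5*k*(-k - 7)/(12*(k + 3)*(k + 4))

The ratio is (k + 3)/(k + 6).
Normal form (A,B,C) = (k + 3, k + 6, 1).
Key eq: (k + 3)·f(k+1) = (k + 5)·f(k) + (1).
d = 2 from the (1,1,0) case.
Coefficient equations give f(k) = k*(k + 7)/24.
Get s_k = R·t_k = 5*k*(-k - 7)/(12*(k + 3)*(k + 4)) with R(k) = B(k−1)f(k)/C(k) = k*(k + 5)*(k + 7)/24.
Verify: -10/(k**3 + 12*k**2 + 47*k + 60) matches t_k.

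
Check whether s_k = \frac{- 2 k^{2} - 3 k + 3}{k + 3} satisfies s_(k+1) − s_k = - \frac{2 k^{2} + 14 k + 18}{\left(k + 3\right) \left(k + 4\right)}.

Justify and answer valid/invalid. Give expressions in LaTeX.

valid (s_(k+1) − s_k reduces to t_k)

s_(k+1) = (-3*k - 2*(k + 1)**2)/(k + 4)
s_(k+1) − s_k = 2*(-k**2 - 7*k - 9)/(k**2 + 7*k + 12)
(s_(k+1) − s_k) − t_k = 0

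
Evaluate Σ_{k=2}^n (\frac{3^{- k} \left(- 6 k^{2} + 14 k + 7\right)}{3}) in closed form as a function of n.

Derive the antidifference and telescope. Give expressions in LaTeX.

S(n) = 3^{- n - 1} \left(3 n^{2} + 2 n - 5\right)

Step 1: r(k) = (6*k**2 - 2*k - 15)/(3*(6*k**2 - 14*k - 7)).
Factor: A=1/3; B=1; C=k**2 - 7*k/3 - 7/6.
Solve (1/3)·f(k+1) − (1)·f(k) = k**2 - 7*k/3 - 7/6.
Degrees (0,0,2) ⇒ d ≤ 2.
A polynomial solution: f(k) = -(k - 2)*(3*k + 2)/2.
Then R = B(k−1)f/C = -3*(k - 2)*(3*k + 2)/(6*k**2 - 14*k - 7), so s_k = R(k)·t_k = (3*k**2 - 4*k - 4)/3**k.
Check: Δs_k = (-6*k**2 + 14*k + 7)/(3*3**k). ✓
s_(n+1) = 3**(-n - 1)*(3*n**2 + 2*n - 5) and s_(2) = 0, so S(n) = 3**(-n - 1)*(3*n**2 + 2*n - 5).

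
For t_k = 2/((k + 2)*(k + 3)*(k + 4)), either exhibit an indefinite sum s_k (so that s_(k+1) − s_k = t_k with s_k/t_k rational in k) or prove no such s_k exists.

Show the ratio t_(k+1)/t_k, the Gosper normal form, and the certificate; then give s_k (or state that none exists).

s_k = k*(k + 5)/(6*(k + 2)*(k + 3))

Compute t_(k+1)/t_k: get (k + 2)/(k + 5).
A = k + 2, B = k + 5, C = 1.
Need (k + 2)·f(k+1) − (k + 4)·f(k) = 1.
From deg A=1, deg B=1, deg C=0: d=2.
Match coefficients ⇒ f(k) = k*(k + 5)/12.
Get s_k = R·t_k = k*(k + 5)/(6*(k + 2)*(k + 3)) with R(k) = B(k−1)f(k)/C(k) = k*(k + 4)*(k + 5)/12.
Verify: 2/(k**3 + 9*k**2 + 26*k + 24) matches t_k.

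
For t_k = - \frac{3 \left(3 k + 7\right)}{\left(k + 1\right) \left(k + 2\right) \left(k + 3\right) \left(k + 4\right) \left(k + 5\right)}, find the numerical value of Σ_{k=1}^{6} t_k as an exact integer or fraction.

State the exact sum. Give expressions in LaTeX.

The ratio is (k + 1)*(3*k + 10)/((k + 6)*(3*k + 7)).
Factor: A=k + 1; B=k + 6; C=k + 7/3.
f must satisfy (k + 1)·f(k+1) − (k + 5)·f(k) = k + 7/3.
From deg A=1, deg B=1, deg C=1: d=4.
A polynomial solution: f(k) = k*(k + 2)*(k**2 + 8*k + 19)/36.
Get s_k = R·t_k = k*(-k**2 - 8*k - 19)/(4*(k**3 + 8*k**2 + 19*k + 12)) with R(k) = B(k−1)f(k)/C(k) = k*(k + 2)*(k + 5)*(k**2 + 8*k + 19)/(12*(3*k + 7)).
s_(k+1) − s_k = 3*(-3*k - 7)/(k**5 + 15*k**4 + 85*k**3 + 225*k**2 + 274*k + 120) = t_k.
Telescoping: Σ = s_(7) − s_(1) = -217/880 − (-7/40) = -63/880.

Σ = -63/880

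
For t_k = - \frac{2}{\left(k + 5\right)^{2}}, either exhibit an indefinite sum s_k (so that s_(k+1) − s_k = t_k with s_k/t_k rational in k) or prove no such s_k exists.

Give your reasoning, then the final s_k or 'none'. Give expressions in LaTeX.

not Gosper-summable; s_k does not exist

r(k) = (k + 5)**2/(k + 6)**2 after simplifying.
Gosper form: A/B · C(k+1)/C(k) with A=k**2 + 10*k + 25, B=k**2 + 12*k + 36, C=1.
Key eq: (k**2 + 10*k + 25)·f(k+1) = (k**2 + 10*k + 25)·f(k) + (1).
d = 0 from the (2,2,0) case.
f = c0 ⇒ A·f(k+1) − B(k−1)·f(k) − C = -1. The system {-1 = 0} is inconsistent; no antidifference.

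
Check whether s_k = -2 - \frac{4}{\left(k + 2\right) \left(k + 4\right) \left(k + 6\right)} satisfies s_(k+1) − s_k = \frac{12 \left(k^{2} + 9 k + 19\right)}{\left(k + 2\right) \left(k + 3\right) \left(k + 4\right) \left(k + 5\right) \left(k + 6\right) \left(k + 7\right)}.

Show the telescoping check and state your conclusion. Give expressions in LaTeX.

s_(k+1) = -2 - 4/((k + 3)*(k + 5)*(k + 7))
s_(k+1) − s_k = 12*(k**2 + 9*k + 19)/(k**6 + 27*k**5 + 295*k**4 + 1665*k**3 + 5104*k**2 + 8028*k + 5040)
(s_(k+1) − s_k) − t_k = 0

Valid — Δs_k = t_k.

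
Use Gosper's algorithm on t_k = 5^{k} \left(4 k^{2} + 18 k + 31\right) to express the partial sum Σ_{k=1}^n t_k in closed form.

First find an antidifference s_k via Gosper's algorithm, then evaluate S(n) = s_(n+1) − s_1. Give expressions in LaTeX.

S(n) = 5 \cdot 5^{n} n^{2} + 20 \cdot 5^{n} n + 35 \cdot 5^{n} - 35

Compute t_(k+1)/t_k: get 5*(4*k**2 + 26*k + 53)/(4*k**2 + 18*k + 31).
So A=5 and B=1, with C=k**2 + 9*k/2 + 31/4.
Solve (5)·f(k+1) − (1)·f(k) = k**2 + 9*k/2 + 31/4.
deg f ≤ 2 (via 0,0,2).
Solving with deg f ≤ 2: f(k) = (k**2 + 2*k + 4)/4.
Get s_k = R·t_k = 5**k*(k**2 + 2*k + 4) with R(k) = B(k−1)f(k)/C(k) = (k**2 + 2*k + 4)/(4*k**2 + 18*k + 31).
Δs = 5**k*(4*k**2 + 18*k + 31), as required.
Σ_(k=1)^n t_k = s_(n+1) − s_(1) = (5**(n + 1)*(n**2 + 4*n + 7)) − (35), i.e. 5*5**n*n**2 + 20*5**n*n + 35*5**n - 35.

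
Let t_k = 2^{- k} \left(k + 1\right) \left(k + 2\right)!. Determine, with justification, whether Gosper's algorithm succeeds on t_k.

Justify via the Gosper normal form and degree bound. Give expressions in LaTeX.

Yes. s_k = 2^{1 - k} \left(k + 2\right)!.

Ratio r(k) = (k + 2)*(k + 3)/(2*(k + 1)).
So A=k/2 + 3/2 and B=1, with C=k + 1.
Need (k/2 + 3/2)·f(k+1) − (1)·f(k) = k + 1.
d = 0 from the (1,0,1) case.
Solving with deg f ≤ 0: f(k) = 2.
Then R = B(k−1)f/C = 2/(k + 1), so s_k = R(k)·t_k = 2**(1 - k)*factorial(k + 2).
s_(k+1) − s_k = (k + 1)*factorial(k + 2)/2**k = t_k.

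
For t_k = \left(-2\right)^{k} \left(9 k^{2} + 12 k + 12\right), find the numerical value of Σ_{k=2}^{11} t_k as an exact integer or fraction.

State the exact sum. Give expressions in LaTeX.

Σ = -1777608

The ratio is 2*(-3*k**2 - 10*k - 11)/(3*k**2 + 4*k + 4).
Take A(k)=-2, B(k)=1, C(k)=k**2 + 4*k/3 + 4/3.
Key eq: (-2)·f(k+1) = (1)·f(k) + (k**2 + 4*k/3 + 4/3).
d = 2 from the (0,0,2) case.
Coefficient equations give f(k) = -(3*k**2 + 2)/9.
Then R = B(k−1)f/C = -(3*k**2 + 2)/(3*(3*k**2 + 4*k + 4)), so s_k = R(k)·t_k = (-2)**k*(-3*k**2 - 2).
Δs = (-2)**k*(9*k**2 + 12*k + 12), as required.
Sum = s_(12) − s_(2); s_(12) = -1777664, s_(2) = -56 ⇒ -1777608.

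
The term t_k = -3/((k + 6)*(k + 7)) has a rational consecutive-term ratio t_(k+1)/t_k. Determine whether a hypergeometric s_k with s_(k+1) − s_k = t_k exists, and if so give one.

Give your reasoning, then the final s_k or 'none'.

s_k = -k/(2*k + 12)

Compute t_(k+1)/t_k: get (k + 6)/(k + 8).
A = k + 6, B = k + 8, C = 1.
Set up (k + 6)·f(k+1) − (k + 7)·f(k) − (1) = 0.
deg f ≤ 1 (via 1,1,0).
Solving with deg f ≤ 1: f(k) = k/6.
So s_k = (B(k−1)f/C)·t_k = (k*(k + 7)/6)·t_k = -k/(2*k + 12).
s_(k+1) − s_k = -3/(k**2 + 13*k + 42) = t_k.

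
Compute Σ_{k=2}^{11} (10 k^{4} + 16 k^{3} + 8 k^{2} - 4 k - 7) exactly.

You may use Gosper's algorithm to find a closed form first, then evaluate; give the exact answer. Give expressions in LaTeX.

Ratio r(k) = (10*k**4 + 56*k**3 + 116*k**2 + 100*k + 23)/(10*k**4 + 16*k**3 + 8*k**2 - 4*k - 7).
Normal form (A,B,C) = (1, 1, k**4 + 8*k**3/5 + 4*k**2/5 - 2*k/5 - 7/10).
f must satisfy (1)·f(k+1) − (1)·f(k) = k**4 + 8*k**3/5 + 4*k**2/5 - 2*k/5 - 7/10.
From deg A=0, deg B=0, deg C=4: d=5.
Solve for f: f(k) = k*(2*k**4 - k**3 - 2*k**2 - 2*k - 4)/10 (degree 5 ≤ 5).
Certificate R = B(k−1)f/C = k*(2*k**4 - k**3 - 2*k**2 - 2*k - 4)/(10*k**4 + 16*k**3 + 8*k**2 - 4*k - 7) gives s_k = k*(2*k**4 - k**3 - 2*k**2 - 2*k - 4).
Check: Δs_k = 10*k**4 + 16*k**3 + 8*k**2 - 4*k - 7. ✓
Sum = s_(12) − s_(2); s_(12) = 473136, s_(2) = 16 ⇒ 473120.

Σ = 473120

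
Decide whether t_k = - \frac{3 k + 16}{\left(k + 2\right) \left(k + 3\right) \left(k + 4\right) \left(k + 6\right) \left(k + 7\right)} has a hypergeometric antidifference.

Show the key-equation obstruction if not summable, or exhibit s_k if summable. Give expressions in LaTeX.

Ratio r(k) = (k + 2)*(k + 6)*(3*k + 19)/((k + 5)*(k + 8)*(3*k + 16)).
Factor: A=k + 2; B=k + 8; C=k**2 + 31*k/3 + 80/3.
Set up (k + 2)·f(k+1) − (k + 7)·f(k) − (k**2 + 31*k/3 + 80/3) = 0.
Degrees (1,1,2) ⇒ d ≤ 5.
Solving with deg f ≤ 5: f(k) = k*(k + 4)*(k + 5)*(k**2 + 11*k + 36)/108.
So s_k = (B(k−1)f/C)·t_k = (k*(k + 4)*(k + 7)*(k**2 + 11*k + 36)/(36*(3*k + 16)))·t_k = k*(-k**2 - 11*k - 36)/(36*(k**3 + 11*k**2 + 36*k + 36)).
Δs = (-3*k - 16)/(k**5 + 22*k**4 + 185*k**3 + 740*k**2 + 1404*k + 1008), as required.

Yes. s_k = \frac{k \left(- k^{2} - 11 k - 36\right)}{36 \left(k^{3} + 11 k^{2} + 36 k + 36\right)}.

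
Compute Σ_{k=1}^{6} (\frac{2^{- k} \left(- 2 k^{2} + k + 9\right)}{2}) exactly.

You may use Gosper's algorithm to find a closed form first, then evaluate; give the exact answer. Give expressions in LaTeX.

Σ = 51/128

t_(k+1)/t_k = (k/2 - (k + 1)**2 + 5)/(-2*k**2 + k + 9).
Gosper form: A/B · C(k+1)/C(k) with A=1/2, B=1, C=k**2 - k/2 - 9/2.
Solve (1/2)·f(k+1) − (1)·f(k) = k**2 - k/2 - 9/2.
d = 2 from the (0,0,2) case.
A polynomial solution: f(k) = -2*k**2 - 3*k + 4.
So s_k = (B(k−1)f/C)·t_k = (-2*(2*k**2 + 3*k - 4)/(2*k**2 - k - 9))·t_k = (2*k**2 + 3*k - 4)/2**k.
s_(k+1) − s_k = (-2*k**2 + k + 9)/(2*2**k) = t_k.
Telescoping: Σ = s_(7) − s_(1) = 115/128 − (1/2) = 51/128.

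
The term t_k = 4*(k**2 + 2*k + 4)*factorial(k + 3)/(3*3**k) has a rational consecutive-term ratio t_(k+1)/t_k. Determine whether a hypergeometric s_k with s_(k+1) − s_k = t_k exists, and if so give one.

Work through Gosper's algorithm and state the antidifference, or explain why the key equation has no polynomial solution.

s_k = 4*k*factorial(k + 3)/3**k

Compute t_(k+1)/t_k: get (k + 4)*(2*k + (k + 1)**2 + 6)/(3*(k**2 + 2*k + 4)).
A = k/3 + 4/3, B = 1, C = k**2 + 2*k + 4.
Need (k/3 + 4/3)·f(k+1) − (1)·f(k) = k**2 + 2*k + 4.
From deg A=1, deg B=0, deg C=2: d=1.
Solving with deg f ≤ 1: f(k) = 3*k.
Then R = B(k−1)f/C = 3*k/(k**2 + 2*k + 4), so s_k = R(k)·t_k = 4*k*factorial(k + 3)/3**k.
s_(k+1) − s_k = 4*(k**2 + 2*k + 4)*factorial(k + 3)/(3*3**k) = t_k.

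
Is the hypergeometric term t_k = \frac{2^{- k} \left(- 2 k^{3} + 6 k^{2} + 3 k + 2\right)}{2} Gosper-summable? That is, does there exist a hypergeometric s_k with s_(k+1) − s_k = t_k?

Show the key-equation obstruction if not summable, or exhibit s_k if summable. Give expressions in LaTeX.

Yes. s_k = 2^{- k} \left(2 k^{3} + 3 k + 3\right).

r(k) = (2*k**3 - 9*k - 9)/(2*(2*k**3 - 6*k**2 - 3*k - 2)) after simplifying.
Take A(k)=1/2, B(k)=1, C(k)=k**3 - 3*k**2 - 3*k/2 - 1.
f must satisfy (1/2)·f(k+1) − (1)·f(k) = k**3 - 3*k**2 - 3*k/2 - 1.
Bound: deg f ≤ 3.
Solve for f: f(k) = -2*k**3 - 3*k - 3 (degree 3 ≤ 3).
So s_k = (B(k−1)f/C)·t_k = (-2*(2*k**3 + 3*k + 3)/(2*k**3 - 6*k**2 - 3*k - 2))·t_k = (2*k**3 + 3*k + 3)/2**k.
Δs = (-4*k**3 - 3*k + 2*(k + 1)**3)/(2*2**k), as required.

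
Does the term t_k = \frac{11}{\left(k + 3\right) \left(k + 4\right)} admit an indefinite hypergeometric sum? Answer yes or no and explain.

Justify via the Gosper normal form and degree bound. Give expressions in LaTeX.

Yes. s_k = \frac{11 k}{3 \left(k + 3\right)}.

Compute t_(k+1)/t_k: get (k + 3)/(k + 5).
Take A(k)=k + 3, B(k)=k + 5, C(k)=1.
Set up (k + 3)·f(k+1) − (k + 4)·f(k) − (1) = 0.
Bound: deg f ≤ 1.
Solving with deg f ≤ 1: f(k) = k/3.
Then R = B(k−1)f/C = k*(k + 4)/3, so s_k = R(k)·t_k = 11*k/(3*(k + 3)).
Δs = 11/(k**2 + 7*k + 12), as required.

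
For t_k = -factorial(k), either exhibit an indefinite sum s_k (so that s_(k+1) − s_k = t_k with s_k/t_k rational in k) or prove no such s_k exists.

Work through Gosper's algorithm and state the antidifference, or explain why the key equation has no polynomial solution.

none — t_k is not Gosper-summable

The ratio is k + 1.
Gosper form: A/B · C(k+1)/C(k) with A=k + 1, B=1, C=1.
f must satisfy (k + 1)·f(k+1) − (1)·f(k) = 1.
d = -1 from the (1,0,0) case.
Negative degree bound (-1): no f exists, t_k not Gosper-summable.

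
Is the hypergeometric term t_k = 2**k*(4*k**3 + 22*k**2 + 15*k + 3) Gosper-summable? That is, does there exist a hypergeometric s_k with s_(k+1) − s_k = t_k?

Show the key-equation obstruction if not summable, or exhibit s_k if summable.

Yes. s_k = 2**k*(4*k**3 - 2*k**2 - k + 1).

Compute t_(k+1)/t_k: get 2*(4*k**3 + 34*k**2 + 71*k + 44)/(4*k**3 + 22*k**2 + 15*k + 3).
Gosper form: A/B · C(k+1)/C(k) with A=2, B=1, C=k**3 + 11*k**2/2 + 15*k/4 + 3/4.
Key eq: (2)·f(k+1) = (1)·f(k) + (k**3 + 11*k**2/2 + 15*k/4 + 3/4).
deg f ≤ 3 (via 0,0,3).
A polynomial solution: f(k) = (4*k**3 - 2*k**2 - k + 1)/4.
R(k) = B(k−1)·f(k)/C(k) = (4*k**3 - 2*k**2 - k + 1)/(4*k**3 + 22*k**2 + 15*k + 3); s_k = R·t_k = 2**k*(4*k**3 - 2*k**2 - k + 1).
Check: Δs_k = 2**k*(4*k**3 + 22*k**2 + 15*k + 3). ✓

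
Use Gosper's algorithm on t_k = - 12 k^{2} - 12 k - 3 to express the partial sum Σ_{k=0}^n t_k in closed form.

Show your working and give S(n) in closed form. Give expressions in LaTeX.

S(n) = - 4 n^{3} - 12 n^{2} - 11 n - 3

Ratio r(k) = (4*k**2 + 12*k + 9)/(4*k**2 + 4*k + 1).
A = 1, B = 1, C = k**2 + k + 1/4.
Set up (1)·f(k+1) − (1)·f(k) − (k**2 + k + 1/4) = 0.
Bound: deg f ≤ 3.
Match coefficients ⇒ f(k) = k*(2*k - 1)*(2*k + 1)/12.
Certificate R = B(k−1)f/C = k*(2*k - 1)/(3*(2*k + 1)) gives s_k = -4*k**3 + k.
Δs = -12*k**2 - 12*k - 3, as required.
Telescope: S(n) = s_(n+1) − s_(0) = -4*n**3 - 12*n**2 - 11*n - 3 − (0) = -4*n**3 - 12*n**2 - 11*n - 3.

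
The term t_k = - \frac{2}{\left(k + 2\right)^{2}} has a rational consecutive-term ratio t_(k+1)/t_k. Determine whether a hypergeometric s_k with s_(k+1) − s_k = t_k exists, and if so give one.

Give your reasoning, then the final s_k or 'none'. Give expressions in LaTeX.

Compute t_(k+1)/t_k: get (k + 2)**2/(k + 3)**2.
A = k**2 + 4*k + 4, B = k**2 + 6*k + 9, C = 1.
Key eq: (k**2 + 4*k + 4)·f(k+1) = (k**2 + 4*k + 4)·f(k) + (1).
Degrees (2,2,0) ⇒ d ≤ 0.
Generic f = c0 gives residual -1; -1 = 0 cannot hold, so t_k is not Gosper-summable.

not Gosper-summable; s_k does not exist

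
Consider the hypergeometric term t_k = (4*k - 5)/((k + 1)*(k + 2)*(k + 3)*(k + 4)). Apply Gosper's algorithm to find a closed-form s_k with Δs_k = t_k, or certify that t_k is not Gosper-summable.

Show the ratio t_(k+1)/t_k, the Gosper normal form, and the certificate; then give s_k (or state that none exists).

Compute t_(k+1)/t_k: get (k + 1)*(4*k - 1)/((k + 5)*(4*k - 5)).
Gosper form: A/B · C(k+1)/C(k) with A=k + 1, B=k + 5, C=k - 5/4.
Need (k + 1)·f(k+1) − (k + 4)·f(k) = k - 5/4.
From deg A=1, deg B=1, deg C=1: d=3.
Solve for f: f(k) = -k*(k**2 + 6*k + 23)/24 (degree 3 ≤ 3).
Get s_k = R·t_k = k*(-k**2 - 6*k - 23)/(6*(k + 1)*(k + 2)*(k + 3)) with R(k) = B(k−1)f(k)/C(k) = -k*(k + 4)*(k**2 + 6*k + 23)/(6*(4*k - 5)).
Verify: (4*k - 5)/(k**4 + 10*k**3 + 35*k**2 + 50*k + 24) matches t_k.

s_k = k*(-k**2 - 6*k - 23)/(6*(k + 1)*(k + 2)*(k + 3))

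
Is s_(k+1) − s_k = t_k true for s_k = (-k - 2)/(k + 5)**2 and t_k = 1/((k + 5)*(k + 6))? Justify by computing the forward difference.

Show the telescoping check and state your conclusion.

s_(k+1) = (-k - 3)/(k + 6)**2
s_(k+1) − s_k = (k**2 + 5*k - 3)/(k**4 + 22*k**3 + 181*k**2 + 660*k + 900)
(s_(k+1) − s_k) − t_k = 3*(-2*k - 11)/(k**4 + 22*k**3 + 181*k**2 + 660*k + 900)

Invalid: residual 3*(-2*k - 11)/(k**4 + 22*k**3 + 181*k**2 + 660*k + 900) ≠ 0.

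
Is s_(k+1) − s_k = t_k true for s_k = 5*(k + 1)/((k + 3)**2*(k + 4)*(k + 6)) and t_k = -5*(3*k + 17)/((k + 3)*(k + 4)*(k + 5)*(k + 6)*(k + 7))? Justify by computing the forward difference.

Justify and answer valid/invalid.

s_(k+1) = 5*(k + 2)/((k + 4)**2*(k + 5)*(k + 7))
s_(k+1) − s_k = 5*(-(k + 1)*(k + 4)*(k + 5)*(k + 7) + (k + 2)*(k + 3)**2*(k + 6))/((k + 3)**2*(k + 4)**2*(k + 5)*(k + 6)*(k + 7))
(s_(k+1) − s_k) − t_k = 20*(2*k**2 + 19*k + 43)/(k**7 + 32*k**6 + 432*k**5 + 3190*k**4 + 13919*k**3 + 35898*k**2 + 50688*k + 30240)

Invalid: residual 20*(2*k**2 + 19*k + 43)/(k**7 + 32*k**6 + 432*k**5 + 3190*k**4 + 13919*k**3 + 35898*k**2 + 50688*k + 30240) ≠ 0.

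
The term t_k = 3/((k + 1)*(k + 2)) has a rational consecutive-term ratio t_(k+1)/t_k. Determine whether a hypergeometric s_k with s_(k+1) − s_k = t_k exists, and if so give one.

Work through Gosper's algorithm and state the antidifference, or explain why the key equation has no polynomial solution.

s_k = 3*k/(k + 1)

Step 1: r(k) = (k + 1)/(k + 3).
Take A(k)=k + 1, B(k)=k + 3, C(k)=1.
Key eq: (k + 1)·f(k+1) = (k + 2)·f(k) + (1).
Bound: deg f ≤ 1.
Coefficient equations give f(k) = k.
Certificate R = B(k−1)f/C = k*(k + 2) gives s_k = 3*k/(k + 1).
s_(k+1) − s_k = 3/(k**2 + 3*k + 2) = t_k.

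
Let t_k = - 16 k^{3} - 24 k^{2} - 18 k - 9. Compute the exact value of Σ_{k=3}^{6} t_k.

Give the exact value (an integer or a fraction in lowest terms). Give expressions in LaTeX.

Σ = -9336

The ratio is (16*k**3 + 72*k**2 + 114*k + 67)/(16*k**3 + 24*k**2 + 18*k + 9).
So A=1 and B=1, with C=k**3 + 3*k**2/2 + 9*k/8 + 9/16.
Need (1)·f(k+1) − (1)·f(k) = k**3 + 3*k**2/2 + 9*k/8 + 9/16.
From deg A=0, deg B=0, deg C=3: d=4.
Solving with deg f ≤ 4: f(k) = k*(4*k**3 + k + 4)/16.
Certificate R = B(k−1)f/C = k*(4*k**3 + k + 4)/(16*k**3 + 24*k**2 + 18*k + 9) gives s_k = k*(-4*k**3 - k - 4).
Δs = -16*k**3 - 24*k**2 - 18*k - 9, as required.
Evaluate s at k=7 and k=3: -9681 and -345; difference -9336.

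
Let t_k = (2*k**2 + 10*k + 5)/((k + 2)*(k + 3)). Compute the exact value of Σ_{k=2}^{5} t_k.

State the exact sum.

Σ = 57/8

Step 1: r(k) = (k + 2)*(10*k + 2*(k + 1)**2 + 15)/((k + 4)*(2*k**2 + 10*k + 5)).
So A=k + 2 and B=k + 4, with C=k**2 + 5*k + 5/2.
Need (k + 2)·f(k+1) − (k + 3)·f(k) = k**2 + 5*k + 5/2.
From deg A=1, deg B=1, deg C=2: d=2.
Coefficient equations give f(k) = k*(4*k + 1)/4.
So s_k = (B(k−1)f/C)·t_k = (k*(k + 3)*(4*k + 1)/(2*(2*k**2 + 10*k + 5)))·t_k = k*(4*k + 1)/(2*(k + 2)).
Check: Δs_k = (2*k**2 + 10*k + 5)/(k**2 + 5*k + 6). ✓
Telescoping: Σ = s_(6) − s_(2) = 75/8 − (9/4) = 57/8.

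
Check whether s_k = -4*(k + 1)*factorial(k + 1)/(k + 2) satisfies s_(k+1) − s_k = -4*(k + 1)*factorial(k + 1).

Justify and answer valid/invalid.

Invalid: residual 4*(k**2 + 3*k + 1)*factorial(k + 1)/((k + 2)*(k + 3)) ≠ 0.

s_(k+1) = -4*(k + 2)*factorial(k + 2)/(k + 3)
s_(k+1) − s_k = -4*(k**3 + 5*k**2 + 8*k + 5)*factorial(k + 1)/((k + 2)*(k + 3))
(s_(k+1) − s_k) − t_k = 4*(k**2 + 3*k + 1)*factorial(k + 1)/((k + 2)*(k + 3))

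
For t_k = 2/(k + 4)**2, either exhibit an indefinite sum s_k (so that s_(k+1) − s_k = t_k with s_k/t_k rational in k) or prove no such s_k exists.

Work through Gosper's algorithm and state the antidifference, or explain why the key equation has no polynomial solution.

Step 1: r(k) = (k + 4)**2/(k + 5)**2.
Factor: A=k**2 + 8*k + 16; B=k**2 + 10*k + 25; C=1.
Set up (k**2 + 8*k + 16)·f(k+1) − (k**2 + 8*k + 16)·f(k) − (1) = 0.
deg f ≤ 0 (via 2,2,0).
Generic f = c0 gives residual -1; -1 = 0 cannot hold, so t_k is not Gosper-summable.

none (Gosper's algorithm certifies no s_k)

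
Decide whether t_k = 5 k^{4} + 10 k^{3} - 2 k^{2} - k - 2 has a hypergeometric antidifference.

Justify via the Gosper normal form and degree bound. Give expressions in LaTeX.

Ratio r(k) = (5*k**4 + 30*k**3 + 58*k**2 + 45*k + 10)/(5*k**4 + 10*k**3 - 2*k**2 - k - 2).
Factor: A=1; B=1; C=k**4 + 2*k**3 - 2*k**2/5 - k/5 - 2/5.
Set up (1)·f(k+1) − (1)·f(k) − (k**4 + 2*k**3 - 2*k**2/5 - k/5 - 2/5) = 0.
From deg A=0, deg B=0, deg C=4: d=5.
A polynomial solution: f(k) = k*(k**4 - 4*k**2 + 3*k - 2)/5.
Get s_k = R·t_k = k*(k**4 - 4*k**2 + 3*k - 2) with R(k) = B(k−1)f(k)/C(k) = k*(k**4 - 4*k**2 + 3*k - 2)/(5*k**4 + 10*k**3 - 2*k**2 - k - 2).
Check: Δs_k = 5*k**4 + 10*k**3 - 2*k**2 - k - 2. ✓

Yes. s_k = k \left(k^{4} - 4 k^{2} + 3 k - 2\right).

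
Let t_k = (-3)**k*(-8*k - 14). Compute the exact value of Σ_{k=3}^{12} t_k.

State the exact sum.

Σ = -44640828

r(k) = 3*(-4*k - 11)/(4*k + 7) after simplifying.
A = -3, B = 1, C = k + 7/4.
Key eq: (-3)·f(k+1) = (1)·f(k) + (k + 7/4).
deg f ≤ 1 (via 0,0,1).
Match coefficients ⇒ f(k) = -(k + 1)/4.
So s_k = (B(k−1)f/C)·t_k = (-(k + 1)/(4*k + 7))·t_k = 2*(-3)**k*(k + 1).
Check: Δs_k = (-3)**k*(-8*k - 14). ✓
Sum = s_(13) − s_(3); s_(13) = -44641044, s_(3) = -216 ⇒ -44640828.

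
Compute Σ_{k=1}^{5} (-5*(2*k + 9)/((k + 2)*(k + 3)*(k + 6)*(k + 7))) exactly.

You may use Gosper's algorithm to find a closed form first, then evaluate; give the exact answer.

t_(k+1)/t_k = (k + 2)*(k + 6)*(2*k + 11)/((k + 4)*(k + 8)*(2*k + 9)).
A = k + 2, B = k + 8, C = k**3 + 27*k**2/2 + 121*k/2 + 90.
Solve (k + 2)·f(k+1) − (k + 7)·f(k) = k**3 + 27*k**2/2 + 121*k/2 + 90.
Degrees (1,1,3) ⇒ d ≤ 5.
A polynomial solution: f(k) = k*(k + 3)*(k + 4)*(k + 5)*(k + 8)/24.
Get s_k = R·t_k = 5*k*(-k - 8)/(12*(k**2 + 8*k + 12)) with R(k) = B(k−1)f(k)/C(k) = k*(k + 3)*(k + 7)*(k + 8)/(12*(2*k + 9)).
Δs = 5*(-2*k - 9)/(k**4 + 18*k**3 + 113*k**2 + 288*k + 252), as required.
Telescoping: Σ = s_(6) − s_(1) = -35/96 − (-5/28) = -125/672.

Σ = -125/672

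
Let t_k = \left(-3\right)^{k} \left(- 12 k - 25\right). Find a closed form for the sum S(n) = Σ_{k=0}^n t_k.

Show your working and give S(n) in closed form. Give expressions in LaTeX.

S(n) = - 9 \left(-3\right)^{n} n - 21 \left(-3\right)^{n} - 4

Step 1: r(k) = 3*(-12*k - 37)/(12*k + 25).
Normal form (A,B,C) = (-3, 1, k + 25/12).
Set up (-3)·f(k+1) − (1)·f(k) − (k + 25/12) = 0.
From deg A=0, deg B=0, deg C=1: d=1.
A polynomial solution: f(k) = -(3*k + 4)/12.
Certificate R = B(k−1)f/C = -(3*k + 4)/(12*k + 25) gives s_k = (-3)**k*(3*k + 4).
Verify: (-3)**k*(-12*k - 25) matches t_k.
Telescope: S(n) = s_(n+1) − s_(0) = (-3)**(n + 1)*(3*n + 7) − (4) = -9*(-3)**n*n - 21*(-3)**n - 4.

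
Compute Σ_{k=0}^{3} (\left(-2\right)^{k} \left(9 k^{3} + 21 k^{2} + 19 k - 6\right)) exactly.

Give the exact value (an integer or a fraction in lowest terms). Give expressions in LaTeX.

Compute t_(k+1)/t_k: get 2*(-9*k**3 - 48*k**2 - 88*k - 43)/(9*k**3 + 21*k**2 + 19*k - 6).
Gosper form: A/B · C(k+1)/C(k) with A=-2, B=1, C=k**3 + 7*k**2/3 + 19*k/9 - 2/3.
Key eq: (-2)·f(k+1) = (1)·f(k) + (k**3 + 7*k**2/3 + 19*k/9 - 2/3).
From deg A=0, deg B=0, deg C=3: d=3.
Coefficient equations give f(k) = -(3*k**3 + k**2 - k - 4)/9.
Then R = B(k−1)f/C = -(3*k**3 + k**2 - k - 4)/(9*k**3 + 21*k**2 + 19*k - 6), so s_k = R(k)·t_k = (-2)**k*(-3*k**3 - k**2 + k + 4).
Check: Δs_k = (-2)**k*(9*k**3 + 21*k**2 + 19*k - 6). ✓
Sum = s_(4) − s_(0); s_(4) = -3200, s_(0) = 4 ⇒ -3204.

Σ = -3204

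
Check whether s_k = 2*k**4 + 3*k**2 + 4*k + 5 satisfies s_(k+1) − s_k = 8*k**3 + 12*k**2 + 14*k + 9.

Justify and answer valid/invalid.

s_(k+1) = 4*k + 2*(k + 1)**4 + 3*(k + 1)**2 + 9
s_(k+1) − s_k = 8*k**3 + 12*k**2 + 14*k + 9
(s_(k+1) − s_k) − t_k = 0

Valid: the claim telescopes to t_k.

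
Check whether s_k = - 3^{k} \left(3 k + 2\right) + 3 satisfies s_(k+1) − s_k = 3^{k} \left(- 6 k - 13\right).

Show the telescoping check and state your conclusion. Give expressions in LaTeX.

s_(k+1) = -3*3**k*(3*k + 5) + 3
s_(k+1) − s_k = 3**k*(-6*k - 13)
(s_(k+1) − s_k) − t_k = 0

Valid — Δs_k = t_k.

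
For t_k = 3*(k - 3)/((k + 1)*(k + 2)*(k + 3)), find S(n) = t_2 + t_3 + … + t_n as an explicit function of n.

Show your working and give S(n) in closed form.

Step 1: r(k) = (k - 2)*(k + 1)/((k - 3)*(k + 4)).
Take A(k)=k + 1, B(k)=k + 4, C(k)=k - 3.
Key eq: (k + 1)·f(k+1) = (k + 3)·f(k) + (k - 3).
From deg A=1, deg B=1, deg C=1: d=2.
Solve for f: f(k) = -k*(k + 5)/2 (degree 2 ≤ 2).
R(k) = B(k−1)·f(k)/C(k) = -k*(k + 3)*(k + 5)/(2*(k - 3)); s_k = R·t_k = 3*k*(-k - 5)/(2*(k + 1)*(k + 2)).
Check: Δs_k = 3*(k - 3)/(k**3 + 6*k**2 + 11*k + 6). ✓
s_(n+1) = 3*(-n**2 - 7*n - 6)/(2*(n**2 + 5*n + 6)) and s_(2) = -7/4, so S(n) = (n**2 - 7*n + 6)/(4*(n**2 + 5*n + 6)).

S(n) = (n**2 - 7*n + 6)/(4*(n**2 + 5*n + 6))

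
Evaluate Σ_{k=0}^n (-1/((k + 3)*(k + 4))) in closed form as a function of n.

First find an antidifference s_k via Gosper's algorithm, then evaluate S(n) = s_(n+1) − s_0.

S(n) = (-n - 1)/(3*(n + 4))

The ratio is (k + 3)/(k + 5).
Factor: A=k + 3; B=k + 5; C=1.
Key eq: (k + 3)·f(k+1) = (k + 4)·f(k) + (1).
From deg A=1, deg B=1, deg C=0: d=1.
Match coefficients ⇒ f(k) = k/3.
Certificate R = B(k−1)f/C = k*(k + 4)/3 gives s_k = -k/(3*k + 9).
Check: Δs_k = -1/(k**2 + 7*k + 12). ✓
Telescope: S(n) = s_(n+1) − s_(0) = (-n - 1)/(3*(n + 4)) − (0) = (-n - 1)/(3*(n + 4)).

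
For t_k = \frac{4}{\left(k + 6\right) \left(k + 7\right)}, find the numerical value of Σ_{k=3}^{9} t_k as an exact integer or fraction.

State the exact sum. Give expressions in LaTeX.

t_(k+1)/t_k = (k + 6)/(k + 8).
Gosper form: A/B · C(k+1)/C(k) with A=k + 6, B=k + 8, C=1.
f must satisfy (k + 6)·f(k+1) − (k + 7)·f(k) = 1.
deg f ≤ 1 (via 1,1,0).
Solve for f: f(k) = k/6 (degree 1 ≤ 1).
Get s_k = R·t_k = 2*k/(3*(k + 6)) with R(k) = B(k−1)f(k)/C(k) = k*(k + 7)/6.
s_(k+1) − s_k = 4/(k**2 + 13*k + 42) = t_k.
Sum = s_(10) − s_(3); s_(10) = 5/12, s_(3) = 2/9 ⇒ 7/36.

Σ = 7/36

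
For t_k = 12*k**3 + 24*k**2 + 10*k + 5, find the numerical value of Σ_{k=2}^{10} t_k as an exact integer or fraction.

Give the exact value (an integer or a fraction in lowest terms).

Step 1: r(k) = (12*k**3 + 60*k**2 + 94*k + 51)/(12*k**3 + 24*k**2 + 10*k + 5).
So A=1 and B=1, with C=k**3 + 2*k**2 + 5*k/6 + 5/12.
Set up (1)·f(k+1) − (1)·f(k) − (k**3 + 2*k**2 + 5*k/6 + 5/12) = 0.
Bound: deg f ≤ 4.
A polynomial solution: f(k) = k*(3*k**3 + 2*k**2 - 4*k + 4)/12.
Then R = B(k−1)f/C = k*(3*k**3 + 2*k**2 - 4*k + 4)/(12*k**3 + 24*k**2 + 10*k + 5), so s_k = R(k)·t_k = k*(3*k**3 + 2*k**2 - 4*k + 4).
s_(k+1) − s_k = 12*k**3 + 24*k**2 + 10*k + 5 = t_k.
Evaluate s at k=11 and k=2: 46145 and 56; difference 46089.

Σ = 46089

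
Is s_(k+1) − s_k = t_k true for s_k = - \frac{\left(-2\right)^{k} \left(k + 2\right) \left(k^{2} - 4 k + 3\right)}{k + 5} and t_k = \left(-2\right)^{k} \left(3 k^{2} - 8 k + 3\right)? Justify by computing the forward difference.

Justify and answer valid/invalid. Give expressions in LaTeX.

s_(k+1) = 2*(-2)**k*k*(k**2 + k - 6)/(k + 6)
s_(k+1) − s_k = (-2)**k*(3*k**4 + 16*k**3 - 19*k**2 - 84*k + 36)/(k**2 + 11*k + 30)
(s_(k+1) − s_k) − t_k = (-2)**k*(-9*k**3 - 24*k**2 + 123*k - 54)/(k**2 + 11*k + 30)

Invalid: residual \frac{\left(-2\right)^{k} \left(- 9 k^{3} - 24 k^{2} + 123 k - 54\right)}{k^{2} + 11 k + 30} ≠ 0.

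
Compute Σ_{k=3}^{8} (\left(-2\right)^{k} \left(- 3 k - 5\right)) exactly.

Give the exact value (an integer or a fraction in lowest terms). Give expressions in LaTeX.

Σ = -5088

Step 1: r(k) = 2*(-3*k - 8)/(3*k + 5).
Take A(k)=-2, B(k)=1, C(k)=k + 5/3.
Key eq: (-2)·f(k+1) = (1)·f(k) + (k + 5/3).
From deg A=0, deg B=0, deg C=1: d=1.
Match coefficients ⇒ f(k) = -(k + 1)/3.
Certificate R = B(k−1)f/C = -(k + 1)/(3*k + 5) gives s_k = (-2)**k*(k + 1).
Check: Δs_k = (-2)**k*(-3*k - 5). ✓
Evaluate s at k=9 and k=3: -5120 and -32; difference -5088.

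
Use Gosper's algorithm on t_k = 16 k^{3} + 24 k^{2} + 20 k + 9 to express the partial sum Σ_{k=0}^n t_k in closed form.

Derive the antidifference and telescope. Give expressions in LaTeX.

S(n) = 4 n^{4} + 16 n^{3} + 26 n^{2} + 23 n + 9

r(k) = (16*k**3 + 72*k**2 + 116*k + 69)/(16*k**3 + 24*k**2 + 20*k + 9) after simplifying.
Normal form (A,B,C) = (1, 1, k**3 + 3*k**2/2 + 5*k/4 + 9/16).
Solve (1)·f(k+1) − (1)·f(k) = k**3 + 3*k**2/2 + 5*k/4 + 9/16.
d = 4 from the (0,0,3) case.
Coefficient equations give f(k) = k*(4*k**3 + 2*k + 3)/16.
R(k) = B(k−1)·f(k)/C(k) = k*(4*k**3 + 2*k + 3)/(16*k**3 + 24*k**2 + 20*k + 9); s_k = R·t_k = k*(4*k**3 + 2*k + 3).
s_(k+1) − s_k = 16*k**3 + 24*k**2 + 20*k + 9 = t_k.
s_(n+1) = 4*n**4 + 16*n**3 + 26*n**2 + 23*n + 9 and s_(0) = 0, so S(n) = 4*n**4 + 16*n**3 + 26*n**2 + 23*n + 9.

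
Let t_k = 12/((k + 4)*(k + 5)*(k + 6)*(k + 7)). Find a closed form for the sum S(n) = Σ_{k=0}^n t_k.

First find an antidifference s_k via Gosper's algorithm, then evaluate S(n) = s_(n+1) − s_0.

S(n) = (n**3 + 18*n**2 + 107*n + 90)/(30*(n**3 + 18*n**2 + 107*n + 210))

t_(k+1)/t_k = (k + 4)/(k + 8).
Take A(k)=k + 4, B(k)=k + 8, C(k)=1.
Need (k + 4)·f(k+1) − (k + 7)·f(k) = 1.
d = 3 from the (1,1,0) case.
Solve for f: f(k) = k*(k**2 + 15*k + 74)/360 (degree 3 ≤ 3).
Then R = B(k−1)f/C = k*(k + 7)*(k**2 + 15*k + 74)/360, so s_k = R(k)·t_k = k*(k**2 + 15*k + 74)/(30*(k + 4)*(k + 5)*(k + 6)).
Verify: 12/(k**4 + 22*k**3 + 179*k**2 + 638*k + 840) matches t_k.
Evaluate: s_(n+1) = (n**3 + 18*n**2 + 107*n + 90)/(30*(n**3 + 18*n**2 + 107*n + 210)); subtract s_(0) = 0 ⇒ S(n) = (n**3 + 18*n**2 + 107*n + 90)/(30*(n**3 + 18*n**2 + 107*n + 210)).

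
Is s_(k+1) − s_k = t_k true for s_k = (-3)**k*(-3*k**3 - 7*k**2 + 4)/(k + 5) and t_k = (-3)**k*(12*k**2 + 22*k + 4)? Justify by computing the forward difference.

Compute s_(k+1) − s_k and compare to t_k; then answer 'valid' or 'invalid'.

Invalid: residual (-3)**(k + 1)*(12*k**3 + 85*k**2 + 115*k + 18)/(k**2 + 11*k + 30) ≠ 0.

s_(k+1) = 3*(-3)**k*(3*k**3 + 16*k**2 + 23*k + 6)/(k + 6)
s_(k+1) − s_k = (-3)**k*(12*k**4 + 118*k**3 + 351*k**2 + 359*k + 66)/(k**2 + 11*k + 30)
(s_(k+1) − s_k) − t_k = (-3)**(k + 1)*(12*k**3 + 85*k**2 + 115*k + 18)/(k**2 + 11*k + 30)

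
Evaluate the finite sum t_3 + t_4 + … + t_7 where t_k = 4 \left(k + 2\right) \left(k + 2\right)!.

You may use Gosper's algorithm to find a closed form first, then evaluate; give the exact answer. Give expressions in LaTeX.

Σ = 14514720

Ratio r(k) = (k + 3)**2/(k + 2).
Gosper form: A/B · C(k+1)/C(k) with A=k + 3, B=1, C=k + 2.
Key eq: (k + 3)·f(k+1) = (1)·f(k) + (k + 2).
deg f ≤ 0 (via 1,0,1).
Coefficient equations give f(k) = 1.
So s_k = (B(k−1)f/C)·t_k = (1/(k + 2))·t_k = 4*factorial(k + 2).
Verify: 4*(k + 2)*factorial(k + 2) matches t_k.
Sum = s_(8) − s_(3); s_(8) = 14515200, s_(3) = 480 ⇒ 14514720.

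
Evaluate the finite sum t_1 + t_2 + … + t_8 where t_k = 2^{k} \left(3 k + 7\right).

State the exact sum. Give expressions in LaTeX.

t_(k+1)/t_k = 2*(3*k + 10)/(3*k + 7).
Take A(k)=2, B(k)=1, C(k)=k + 7/3.
Need (2)·f(k+1) − (1)·f(k) = k + 7/3.
Bound: deg f ≤ 1.
A polynomial solution: f(k) = (3*k + 1)/3.
Get s_k = R·t_k = 2**k*(3*k + 1) with R(k) = B(k−1)f(k)/C(k) = (3*k + 1)/(3*k + 7).
s_(k+1) − s_k = 2**k*(3*k + 7) = t_k.
Evaluate s at k=9 and k=1: 14336 and 8; difference 14328.

Σ = 14328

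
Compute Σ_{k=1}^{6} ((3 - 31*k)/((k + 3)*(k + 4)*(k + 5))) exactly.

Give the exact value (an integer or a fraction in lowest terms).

Σ = -78/55

t_(k+1)/t_k = (k + 3)*(31*k + 28)/((k + 6)*(31*k - 3)).
A = k + 3, B = k + 6, C = k - 3/31.
Need (k + 3)·f(k+1) − (k + 5)·f(k) = k - 3/31.
From deg A=1, deg B=1, deg C=1: d=2.
Solving with deg f ≤ 2: f(k) = k*(15*k - 19)/124.
So s_k = (B(k−1)f/C)·t_k = (k*(k + 5)*(15*k - 19)/(4*(31*k - 3)))·t_k = k*(19 - 15*k)/(4*(k + 3)*(k + 4)).
Verify: (3 - 31*k)/(k**3 + 12*k**2 + 47*k + 60) matches t_k.
Evaluate s at k=7 and k=1: -301/220 and 1/20; difference -78/55.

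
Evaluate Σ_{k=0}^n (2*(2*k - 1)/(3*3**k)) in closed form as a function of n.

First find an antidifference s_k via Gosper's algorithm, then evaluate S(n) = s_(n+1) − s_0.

r(k) = (2*k + 1)/(3*(2*k - 1)) after simplifying.
A = 1/3, B = 1, C = k - 1/2.
Solve (1/3)·f(k+1) − (1)·f(k) = k - 1/2.
deg f ≤ 1 (via 0,0,1).
Match coefficients ⇒ f(k) = -3*k/2.
R(k) = B(k−1)·f(k)/C(k) = -3*k/(2*k - 1); s_k = R·t_k = -2*k/3**k.
Check: Δs_k = 2*(2*k - 1)/(3*3**k). ✓
Σ_(k=0)^n t_k = s_(n+1) − s_(0) = (2*3**(-n - 1)*(-n - 1)) − (0), i.e. 2*3**(-n - 1)*(-n - 1).

S(n) = 2*3**(-n - 1)*(-n - 1)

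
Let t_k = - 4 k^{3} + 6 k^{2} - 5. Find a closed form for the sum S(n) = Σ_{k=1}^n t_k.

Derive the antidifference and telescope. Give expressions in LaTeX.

S(n) = n \left(- n^{3} + 2 n - 4\right)

t_(k+1)/t_k = (4*k**3 + 6*k**2 + 3)/(4*k**3 - 6*k**2 + 5).
A = 1, B = 1, C = k**3 - 3*k**2/2 + 5/4.
Solve (1)·f(k+1) − (1)·f(k) = k**3 - 3*k**2/2 + 5/4.
From deg A=0, deg B=0, deg C=3: d=4.
Match coefficients ⇒ f(k) = k*(k**3 - 4*k**2 + 4*k + 4)/4.
Then R = B(k−1)f/C = k*(k**3 - 4*k**2 + 4*k + 4)/(4*k**3 - 6*k**2 + 5), so s_k = R(k)·t_k = k*(-k**3 + 4*k**2 - 4*k - 4).
Check: Δs_k = -4*k**3 + 6*k**2 - 5. ✓
Σ_(k=1)^n t_k = s_(n+1) − s_(1) = (-n**4 + 2*n**2 - 4*n - 5) − (-5), i.e. n*(-n**3 + 2*n - 4).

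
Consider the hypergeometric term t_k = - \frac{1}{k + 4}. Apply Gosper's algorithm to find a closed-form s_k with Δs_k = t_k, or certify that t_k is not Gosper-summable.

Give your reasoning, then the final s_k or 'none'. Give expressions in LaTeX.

none (Gosper's algorithm certifies no s_k)

Compute t_(k+1)/t_k: get (k + 4)/(k + 5).
Take A(k)=k + 4, B(k)=k + 5, C(k)=1.
Need (k + 4)·f(k+1) − (k + 4)·f(k) = 1.
From deg A=1, deg B=1, deg C=0: d=0.
Write f(k) = c0. Then LHS − RHS = -1, requiring -1 = 0: contradictory. No certificate.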